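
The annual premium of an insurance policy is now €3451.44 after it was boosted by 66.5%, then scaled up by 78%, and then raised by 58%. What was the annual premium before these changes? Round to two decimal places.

€737.07

The overall multiplier applied was 1.665 × 1.78 × 1.58 = 4.682646.
So the original annual premium was €3451.44 ÷ 4.682646 ≈ €737.07.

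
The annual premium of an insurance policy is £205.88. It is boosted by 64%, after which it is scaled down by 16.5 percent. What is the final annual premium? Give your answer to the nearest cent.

Apply the 64% increase: £205.88 × 1.64 = £337.6432.
After the 16.5% decrease: £337.6432 × 0.835 = £281.932072 ≈ £281.93.

£281.93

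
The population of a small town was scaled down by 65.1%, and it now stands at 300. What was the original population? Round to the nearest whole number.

The overall multiplier applied was 0.349.
So the original population was 300 ÷ 0.349 ≈ 860.

860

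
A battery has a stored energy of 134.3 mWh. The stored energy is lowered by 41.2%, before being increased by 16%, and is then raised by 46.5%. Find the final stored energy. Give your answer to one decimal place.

Each change multiplies by a factor: 0.588 × 1.16 × 1.465 = 0.9992472.
134.3 × 0.9992472 = 134.19889896 ≈ 134.2.

134.2 mWh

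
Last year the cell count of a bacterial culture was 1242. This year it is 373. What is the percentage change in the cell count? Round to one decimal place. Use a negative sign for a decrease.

-70.0%

Change: 373 − 1242 = -869.
Relative to the original: -869 ÷ 1242 ≈ -70.0%.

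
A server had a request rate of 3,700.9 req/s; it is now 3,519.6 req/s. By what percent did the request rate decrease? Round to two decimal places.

4.90%

Change: 3,519.6 − 3,700.9 = -181.3.
Relative to the original: -181.3 ÷ 3,700.9 ≈ -4.90%.
So the request rate decreased by 4.90%.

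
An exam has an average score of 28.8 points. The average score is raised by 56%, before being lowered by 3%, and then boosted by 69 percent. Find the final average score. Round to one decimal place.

After the 56% increase: 28.8 × 1.56 = 44.928.
Apply the 3% decrease: 44.928 × 0.97 = 43.58016.
69% increase: 43.58016 × 1.69 = 73.6504704 ≈ 73.7.

73.7 points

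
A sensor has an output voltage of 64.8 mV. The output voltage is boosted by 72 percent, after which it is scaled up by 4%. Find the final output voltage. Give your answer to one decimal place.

72% increase: 64.8 × 1.72 = 111.456.
4% increase: 111.456 × 1.04 = 115.91424 ≈ 115.9.

115.9 mV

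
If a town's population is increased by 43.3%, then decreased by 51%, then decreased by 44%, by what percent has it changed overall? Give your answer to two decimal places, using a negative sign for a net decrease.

-60.68%

A 43.3% increase multiplies by 1.433.
Then a 51% decrease: 1.433 × 0.49 = 0.70217.
Then a 44% decrease: 0.70217 × 0.56 = 0.3932152.
Overall factor 0.3932152, i.e. -60.68%.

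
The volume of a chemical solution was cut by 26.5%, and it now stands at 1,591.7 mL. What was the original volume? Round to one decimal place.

2,165.6 mL

The overall multiplier applied was 0.735.
So the original volume was 1,591.7 ÷ 0.735 ≈ 2,165.6 mL.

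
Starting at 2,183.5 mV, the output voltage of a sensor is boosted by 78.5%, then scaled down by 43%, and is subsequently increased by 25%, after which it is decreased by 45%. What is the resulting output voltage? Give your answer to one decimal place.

1,527.4 mV

Each change multiplies by a factor: 1.785 × 0.57 × 1.25 × 0.55 = 0.699496875.
2,183.5 × 0.699496875 = 1527.3514265625 ≈ 1,527.4.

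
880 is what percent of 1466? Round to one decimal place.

60.0%

880 ÷ 1466 ≈ 60.0%.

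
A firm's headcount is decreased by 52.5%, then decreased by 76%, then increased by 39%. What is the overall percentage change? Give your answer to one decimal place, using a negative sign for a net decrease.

-84.2%

A 52.5% decrease multiplies by 0.475.
Then a 76% decrease: 0.475 × 0.24 = 0.114.
Then a 39% increase: 0.114 × 1.39 = 0.15846.
Overall factor 0.15846, i.e. -84.2%.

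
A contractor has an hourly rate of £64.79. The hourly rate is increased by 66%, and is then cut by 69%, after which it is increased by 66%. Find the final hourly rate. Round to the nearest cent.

£55.35

Each change multiplies by a factor: 1.66 × 0.31 × 1.66 = 0.854236.
£64.79 × 0.854236 = £55.34595044 ≈ £55.35.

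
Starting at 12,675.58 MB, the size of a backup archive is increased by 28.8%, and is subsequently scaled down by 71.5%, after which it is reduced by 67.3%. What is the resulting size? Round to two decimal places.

Each change multiplies by a factor: 1.288 × 0.285 × 0.327 = 0.12003516.
12,675.58 × 0.12003516 = 1521.5152733928 ≈ 1,521.52.

1,521.52 MB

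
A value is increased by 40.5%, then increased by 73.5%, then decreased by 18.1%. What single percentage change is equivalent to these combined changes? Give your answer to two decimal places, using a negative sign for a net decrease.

A 40.5% increase multiplies by 1.405.
Then a 73.5% increase: 1.405 × 1.735 = 2.437675.
Then an 18.1% decrease: 2.437675 × 0.819 = 1.996455825.
Overall factor 1.996455825, i.e. 99.65%.

99.65%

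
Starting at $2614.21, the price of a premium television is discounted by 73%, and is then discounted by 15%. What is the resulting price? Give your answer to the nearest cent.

$599.96

Apply the 73% decrease: $2614.21 × 0.27 = $705.8367.
Apply the 15% decrease: $705.8367 × 0.85 = $599.961195 ≈ $599.96.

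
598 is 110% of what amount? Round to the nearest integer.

544

598 ÷ 1.1 ≈ 544.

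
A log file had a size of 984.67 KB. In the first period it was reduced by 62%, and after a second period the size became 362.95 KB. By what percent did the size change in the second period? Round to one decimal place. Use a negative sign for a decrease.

After the first period: 984.67 × 0.38 = 374.1746.
Second-period multiplier: 362.95 ÷ 374.1746 ≈ 0.97.
That is a change of -3.0%.

-3.0%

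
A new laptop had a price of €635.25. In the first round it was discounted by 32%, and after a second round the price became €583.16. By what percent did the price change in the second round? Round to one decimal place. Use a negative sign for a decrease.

After the first round: €635.25 × 0.68 = €431.97.
Second-round multiplier: €583.16 ÷ €431.97 ≈ 1.35.
That is a change of 35.0%.

35.0%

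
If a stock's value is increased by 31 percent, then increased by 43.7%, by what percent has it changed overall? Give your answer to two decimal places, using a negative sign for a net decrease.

The combined multiplier is 1.31 × 1.437 = 1.88247.
That corresponds to an increase of 88.25%.

88.25%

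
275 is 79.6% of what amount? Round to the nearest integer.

275 ÷ 0.796 ≈ 345.

345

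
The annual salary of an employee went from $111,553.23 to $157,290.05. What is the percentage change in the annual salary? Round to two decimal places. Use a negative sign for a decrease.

41.00%

Change: $157,290.05 − $111,553.23 = $45,736.82.
Relative to the original: $45,736.82 ÷ $111,553.23 ≈ 41.00%.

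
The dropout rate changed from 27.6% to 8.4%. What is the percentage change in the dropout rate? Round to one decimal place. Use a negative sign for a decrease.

The change is 8.4 − 27.6 = -19.2 percentage points.
Relative to the original 27.6%, that is -19.2 ÷ 27.6 ≈ -69.6%.

-69.6%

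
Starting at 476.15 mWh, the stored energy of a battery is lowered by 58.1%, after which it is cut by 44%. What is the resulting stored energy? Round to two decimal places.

58.1% decrease: 476.15 × 0.419 = 199.50685.
Apply the 44% decrease: 199.50685 × 0.56 = 111.723836 ≈ 111.72.

111.72 mWh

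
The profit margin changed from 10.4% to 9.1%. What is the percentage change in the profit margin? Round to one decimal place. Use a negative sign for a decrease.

-12.5%

The change is 9.1 − 10.4 = -1.3 percentage points.
Relative to the original 10.4%, that is -1.3 ÷ 10.4 = -12.5%.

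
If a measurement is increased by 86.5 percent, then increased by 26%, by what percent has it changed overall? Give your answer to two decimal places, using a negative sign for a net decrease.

134.99%

An 86.5% increase multiplies by 1.865.
Then a 26% increase: 1.865 × 1.26 = 2.3499.
Overall factor 2.3499, i.e. 134.99%.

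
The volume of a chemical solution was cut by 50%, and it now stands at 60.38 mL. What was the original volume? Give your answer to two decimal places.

The overall multiplier applied was 0.5.
So the original volume was 60.38 ÷ 0.5 = 120.76 mL.

120.76 mL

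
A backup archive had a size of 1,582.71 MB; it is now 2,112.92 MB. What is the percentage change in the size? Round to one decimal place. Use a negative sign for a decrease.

Change: 2,112.92 − 1,582.71 = 530.21.
Relative to the original: 530.21 ÷ 1,582.71 ≈ 33.5%.

33.5%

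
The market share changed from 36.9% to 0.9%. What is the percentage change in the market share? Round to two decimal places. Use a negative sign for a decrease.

The change is 0.9 − 36.9 = -36.0 percentage points.
Relative to the original 36.9%, that is -36.0 ÷ 36.9 ≈ -97.56%.

-97.56%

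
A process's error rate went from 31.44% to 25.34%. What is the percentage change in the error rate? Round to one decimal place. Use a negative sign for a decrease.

-19.4%

The change is 25.34 − 31.44 = -6.10 percentage points.
Relative to the original 31.44%, that is -6.10 ÷ 31.44 ≈ -19.4%.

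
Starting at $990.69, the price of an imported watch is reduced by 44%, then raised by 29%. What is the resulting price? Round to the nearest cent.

Each change multiplies by a factor: 0.56 × 1.29 = 0.7224.
$990.69 × 0.7224 = $715.674456 ≈ $715.67.

$715.67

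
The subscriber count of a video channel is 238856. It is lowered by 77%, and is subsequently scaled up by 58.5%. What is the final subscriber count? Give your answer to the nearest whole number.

Apply the 77% decrease: 238856 × 0.23 = 54936.88.
Apply the 58.5% increase: 54936.88 × 1.585 = 87074.9548 ≈ 87075.

87075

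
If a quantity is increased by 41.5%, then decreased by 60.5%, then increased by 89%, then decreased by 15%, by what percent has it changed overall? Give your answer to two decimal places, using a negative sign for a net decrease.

A 41.5% increase multiplies by 1.415.
Then a 60.5% decrease: 1.415 × 0.395 = 0.558925.
Then an 89% increase: 0.558925 × 1.89 = 1.05636825.
Then a 15% decrease: 1.05636825 × 0.85 = 0.8979130125.
Overall factor 0.8979130125, i.e. -10.21%.

-10.21%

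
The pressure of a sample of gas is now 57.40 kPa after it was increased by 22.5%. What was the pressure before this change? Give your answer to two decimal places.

The overall multiplier applied was 1.225.
So the original pressure was 57.40 ÷ 1.225 ≈ 46.86 kPa.

46.86 kPa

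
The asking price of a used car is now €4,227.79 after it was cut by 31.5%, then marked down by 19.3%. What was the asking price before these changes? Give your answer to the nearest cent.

€7,648.03

Undoing the 19.3% decrease: €4,227.79 ÷ 0.807 ≈ €5238.89715.
Undoing the 31.5% decrease: €5238.89715 ÷ 0.685 ≈ €7,648.03.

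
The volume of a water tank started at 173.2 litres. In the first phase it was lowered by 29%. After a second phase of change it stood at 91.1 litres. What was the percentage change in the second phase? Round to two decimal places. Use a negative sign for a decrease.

After the first phase: 173.2 × 0.71 = 122.972.
Second-phase multiplier: 91.1 ÷ 122.972 ≈ 0.740819.
That is a change of -25.92%.

-25.92%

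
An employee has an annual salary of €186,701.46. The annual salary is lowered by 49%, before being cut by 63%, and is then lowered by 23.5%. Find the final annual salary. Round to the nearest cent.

€26,951.38

Each change multiplies by a factor: 0.51 × 0.37 × 0.765 = 0.1443555.
€186,701.46 × 0.1443555 = €26951.38260903 ≈ €26,951.38.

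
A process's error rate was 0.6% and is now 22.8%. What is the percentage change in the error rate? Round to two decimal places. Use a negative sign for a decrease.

The change is 22.8 − 0.6 = 22.2 percentage points.
Relative to the original 0.6%, that is 22.2 ÷ 0.6 = 3700.00%.

3700.00%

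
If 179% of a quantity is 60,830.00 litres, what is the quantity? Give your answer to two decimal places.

60,830.00 litres ÷ 1.79 ≈ 33,983.24 litres.

33,983.24 litres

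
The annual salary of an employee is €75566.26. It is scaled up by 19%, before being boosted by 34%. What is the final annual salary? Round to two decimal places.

Each change multiplies by a factor: 1.19 × 1.34 = 1.5946.
€75566.26 × 1.5946 = €120497.958196 ≈ €120497.96.

€120497.96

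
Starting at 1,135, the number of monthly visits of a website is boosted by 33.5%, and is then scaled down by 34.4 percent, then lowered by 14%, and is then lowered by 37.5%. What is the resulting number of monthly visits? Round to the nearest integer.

534

Each change multiplies by a factor: 1.335 × 0.656 × 0.86 × 0.625 = 0.470721.
1,135 × 0.470721 = 534.268335 ≈ 534.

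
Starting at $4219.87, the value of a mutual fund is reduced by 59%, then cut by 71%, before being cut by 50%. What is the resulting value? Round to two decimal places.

$250.87

Apply the 59% decrease: $4219.87 × 0.41 = $1730.1467.
Apply the 71% decrease: $1730.1467 × 0.29 = $501.742543.
50% decrease: $501.742543 × 0.5 = $250.8712715 ≈ $250.87.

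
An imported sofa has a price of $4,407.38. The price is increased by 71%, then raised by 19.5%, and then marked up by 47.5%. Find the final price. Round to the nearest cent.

$13,284.23

After the 71% increase: $4,407.38 × 1.71 = $7536.6198.
19.5% increase: $7536.6198 × 1.195 = $9006.260661.
47.5% increase: $9006.260661 × 1.475 = $13284.234474975 ≈ $13,284.23.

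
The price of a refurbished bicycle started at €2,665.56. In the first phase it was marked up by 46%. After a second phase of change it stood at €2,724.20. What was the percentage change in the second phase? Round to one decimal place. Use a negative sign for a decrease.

After the first phase: €2,665.56 × 1.46 = €3891.7176.
Second-phase multiplier: €2,724.20 ÷ €3891.7176 ≈ 0.7.
That is a change of -30.0%.

-30.0%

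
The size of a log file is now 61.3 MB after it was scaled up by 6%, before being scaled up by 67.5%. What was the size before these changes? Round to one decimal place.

The overall multiplier applied was 1.06 × 1.675 = 1.7755.
So the original size was 61.3 ÷ 1.7755 ≈ 34.5 MB.

34.5 MB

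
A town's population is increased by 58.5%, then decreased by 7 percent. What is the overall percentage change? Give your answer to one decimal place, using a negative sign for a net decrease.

A 58.5% increase multiplies by 1.585.
Then a 7% decrease: 1.585 × 0.93 = 1.47405.
Overall factor 1.47405, i.e. 47.4%.

47.4%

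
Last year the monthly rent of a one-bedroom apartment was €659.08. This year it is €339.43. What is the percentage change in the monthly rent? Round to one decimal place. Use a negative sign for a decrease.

-48.5%

Change: €339.43 − €659.08 = -€319.65.
Relative to the original: -€319.65 ÷ €659.08 ≈ -48.5%.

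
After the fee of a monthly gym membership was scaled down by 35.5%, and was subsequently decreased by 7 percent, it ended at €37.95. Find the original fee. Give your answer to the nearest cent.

The overall multiplier applied was 0.645 × 0.93 = 0.59985.
So the original fee was €37.95 ÷ 0.59985 ≈ €63.27.

€63.27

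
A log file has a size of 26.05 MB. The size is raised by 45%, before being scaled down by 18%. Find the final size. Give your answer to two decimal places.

30.97 MB

After the 45% increase: 26.05 × 1.45 = 37.7725.
18% decrease: 37.7725 × 0.82 = 30.97345 ≈ 30.97.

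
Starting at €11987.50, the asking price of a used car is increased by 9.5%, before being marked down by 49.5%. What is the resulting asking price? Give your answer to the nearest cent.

€6628.79

Each change multiplies by a factor: 1.095 × 0.505 = 0.552975.
€11987.50 × 0.552975 = €6628.7878125 ≈ €6628.79.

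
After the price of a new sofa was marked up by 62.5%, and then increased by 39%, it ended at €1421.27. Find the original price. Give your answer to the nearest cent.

€629.23

Undoing the 39% increase: €1421.27 ÷ 1.39 ≈ €1022.496403.
Undoing the 62.5% increase: €1022.496403 ÷ 1.625 ≈ €629.23.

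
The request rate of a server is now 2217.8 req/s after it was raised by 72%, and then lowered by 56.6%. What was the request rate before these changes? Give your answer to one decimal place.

2971.0 req/s

The overall multiplier applied was 1.72 × 0.434 = 0.74648.
So the original request rate was 2217.8 ÷ 0.74648 ≈ 2971.0 req/s.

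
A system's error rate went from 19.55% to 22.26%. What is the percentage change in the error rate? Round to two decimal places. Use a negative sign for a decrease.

The change is 22.26 − 19.55 = 2.71 percentage points.
Relative to the original 19.55%, that is 2.71 ÷ 19.55 ≈ 13.86%.

13.86%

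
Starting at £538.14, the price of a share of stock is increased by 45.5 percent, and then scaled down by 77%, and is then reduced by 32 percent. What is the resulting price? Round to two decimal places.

Apply the 45.5% increase: £538.14 × 1.455 = £782.9937.
Apply the 77% decrease: £782.9937 × 0.23 = £180.088551.
Apply the 32% decrease: £180.088551 × 0.68 = £122.46021468 ≈ £122.46.

£122.46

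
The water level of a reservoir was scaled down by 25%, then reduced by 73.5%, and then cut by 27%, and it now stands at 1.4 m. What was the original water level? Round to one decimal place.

9.6 m

The overall multiplier applied was 0.75 × 0.265 × 0.73 = 0.1450875.
So the original water level was 1.4 ÷ 0.1450875 ≈ 9.6 m.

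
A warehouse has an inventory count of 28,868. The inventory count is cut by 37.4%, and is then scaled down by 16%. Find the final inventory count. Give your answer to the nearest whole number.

15,180

Each change multiplies by a factor: 0.626 × 0.84 = 0.52584.
28,868 × 0.52584 = 15179.94912 ≈ 15,180.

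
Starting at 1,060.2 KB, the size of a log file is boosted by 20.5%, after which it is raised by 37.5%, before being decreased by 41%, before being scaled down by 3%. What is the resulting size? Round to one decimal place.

1,005.3 KB

Each change multiplies by a factor: 1.205 × 1.375 × 0.59 × 0.97 = 0.9482295625.
1,060.2 × 0.9482295625 = 1005.3129821625 ≈ 1,005.3.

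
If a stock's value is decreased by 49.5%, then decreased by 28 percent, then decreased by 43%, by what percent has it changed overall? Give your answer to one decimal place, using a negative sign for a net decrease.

-79.3%

A 49.5% decrease multiplies by 0.505.
Then a 28% decrease: 0.505 × 0.72 = 0.3636.
Then a 43% decrease: 0.3636 × 0.57 = 0.207252.
Overall factor 0.207252, i.e. -79.3%.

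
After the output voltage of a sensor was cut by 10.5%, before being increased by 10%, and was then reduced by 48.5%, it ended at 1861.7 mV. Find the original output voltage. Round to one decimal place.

Undoing the 48.5% decrease: 1861.7 ÷ 0.515 ≈ 3614.951456.
Undoing the 10% increase: 3614.951456 ÷ 1.1 ≈ 3286.319505.
Undoing the 10.5% decrease: 3286.319505 ÷ 0.895 ≈ 3671.9 mV.

3671.9 mV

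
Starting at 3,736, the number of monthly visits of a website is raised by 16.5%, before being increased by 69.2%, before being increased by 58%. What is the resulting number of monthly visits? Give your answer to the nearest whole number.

Apply the 16.5% increase: 3,736 × 1.165 = 4352.44.
After the 69.2% increase: 4352.44 × 1.692 = 7364.32848.
After the 58% increase: 7364.32848 × 1.58 = 11635.6389984 ≈ 11,636.

11,636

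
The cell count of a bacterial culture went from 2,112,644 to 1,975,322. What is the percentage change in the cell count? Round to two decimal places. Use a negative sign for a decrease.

-6.50%

Change: 1,975,322 − 2,112,644 = -137,322.
Relative to the original: -137,322 ÷ 2,112,644 ≈ -6.50%.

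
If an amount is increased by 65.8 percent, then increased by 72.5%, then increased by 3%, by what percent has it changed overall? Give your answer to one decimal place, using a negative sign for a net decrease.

A 65.8% increase multiplies by 1.658.
Then a 72.5% increase: 1.658 × 1.725 = 2.86005.
Then a 3% increase: 2.86005 × 1.03 = 2.9458515.
Overall factor 2.9458515, i.e. 194.6%.

194.6%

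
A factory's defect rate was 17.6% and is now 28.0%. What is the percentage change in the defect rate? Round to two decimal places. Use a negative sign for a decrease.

59.09%

The change is 28.0 − 17.6 = 10.4 percentage points.
Relative to the original 17.6%, that is 10.4 ÷ 17.6 ≈ 59.09%.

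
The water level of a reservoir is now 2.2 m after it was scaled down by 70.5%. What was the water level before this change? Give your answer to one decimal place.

The overall multiplier applied was 0.295.
So the original water level was 2.2 ÷ 0.295 ≈ 7.5 m.

7.5 m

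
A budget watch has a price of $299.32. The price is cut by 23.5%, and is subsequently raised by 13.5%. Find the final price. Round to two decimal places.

23.5% decrease: $299.32 × 0.765 = $228.9798.
Apply the 13.5% increase: $228.9798 × 1.135 = $259.892073 ≈ $259.89.

$259.89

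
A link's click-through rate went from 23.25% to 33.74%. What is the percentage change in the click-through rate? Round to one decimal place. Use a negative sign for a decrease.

45.1%

The change is 33.74 − 23.25 = 10.49 percentage points.
Relative to the original 23.25%, that is 10.49 ÷ 23.25 ≈ 45.1%.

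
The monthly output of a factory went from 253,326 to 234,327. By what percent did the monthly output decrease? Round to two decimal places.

7.50%

Change: 234,327 − 253,326 = -18,999.
Relative to the original: -18,999 ÷ 253,326 ≈ -7.50%.
So the monthly output decreased by 7.50%.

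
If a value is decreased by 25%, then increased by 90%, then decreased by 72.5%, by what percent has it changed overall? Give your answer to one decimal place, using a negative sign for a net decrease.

-60.8%

The combined multiplier is 0.75 × 1.9 × 0.275 = 0.391875.
That corresponds to a decrease of 60.8%.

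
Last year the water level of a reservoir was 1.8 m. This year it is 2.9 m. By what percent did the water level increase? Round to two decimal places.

Change: 2.9 − 1.8 = 1.1.
Relative to the original: 1.1 ÷ 1.8 ≈ 61.11%.
So the water level increased by 61.11%.

61.11%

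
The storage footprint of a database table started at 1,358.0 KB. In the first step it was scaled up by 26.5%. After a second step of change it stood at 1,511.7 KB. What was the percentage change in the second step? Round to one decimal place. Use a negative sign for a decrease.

-12.0%

After the first step: 1,358.0 × 1.265 = 1717.87.
Second-step multiplier: 1,511.7 ÷ 1717.87 ≈ 0.87999.
That is a change of -12.0%.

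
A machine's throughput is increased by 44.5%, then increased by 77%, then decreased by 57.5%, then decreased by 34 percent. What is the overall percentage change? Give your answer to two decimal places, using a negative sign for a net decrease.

The combined multiplier is 1.445 × 1.77 × 0.425 × 0.66 = 0.717420825.
That corresponds to a decrease of 28.26%.

-28.26%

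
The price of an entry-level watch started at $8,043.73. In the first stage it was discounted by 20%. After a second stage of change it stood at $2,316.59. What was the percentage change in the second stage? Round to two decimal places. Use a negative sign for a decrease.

After the first stage: $8,043.73 × 0.8 = $6434.984.
Second-stage multiplier: $2,316.59 ÷ $6434.984 ≈ 0.359999.
That is a change of -64.00%.

-64.00%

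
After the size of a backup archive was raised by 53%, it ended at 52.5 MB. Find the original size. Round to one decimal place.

The overall multiplier applied was 1.53.
So the original size was 52.5 ÷ 1.53 ≈ 34.3 MB.

34.3 MB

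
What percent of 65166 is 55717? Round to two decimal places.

55717 ÷ 65166 ≈ 85.50%.

85.50%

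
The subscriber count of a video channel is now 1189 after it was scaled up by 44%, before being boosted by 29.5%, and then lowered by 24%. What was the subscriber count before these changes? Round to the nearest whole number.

839

Undoing the 24% decrease: 1189 ÷ 0.76 ≈ 1564.473684.
Undoing the 29.5% increase: 1564.473684 ÷ 1.295 ≈ 1208.087787.
Undoing the 44% increase: 1208.087787 ÷ 1.44 ≈ 839.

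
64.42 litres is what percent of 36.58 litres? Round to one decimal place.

64.42 litres ÷ 36.58 litres ≈ 176.1%.

176.1%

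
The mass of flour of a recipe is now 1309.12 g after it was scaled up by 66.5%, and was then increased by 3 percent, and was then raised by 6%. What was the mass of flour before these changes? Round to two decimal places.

720.15 g

The overall multiplier applied was 1.665 × 1.03 × 1.06 = 1.817847.
So the original mass of flour was 1309.12 ÷ 1.817847 ≈ 720.15 g.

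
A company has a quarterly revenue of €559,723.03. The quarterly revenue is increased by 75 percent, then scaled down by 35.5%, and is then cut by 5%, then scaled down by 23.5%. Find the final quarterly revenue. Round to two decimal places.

Each change multiplies by a factor: 1.75 × 0.645 × 0.95 × 0.765 = 0.8203190625.
€559,723.03 × 0.8203190625 = €459151.471229259375 ≈ €459,151.47.

€459,151.47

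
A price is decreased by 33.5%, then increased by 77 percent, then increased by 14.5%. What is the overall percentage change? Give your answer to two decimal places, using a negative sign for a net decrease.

A 33.5% decrease multiplies by 0.665.
Then a 77% increase: 0.665 × 1.77 = 1.17705.
Then a 14.5% increase: 1.17705 × 1.145 = 1.34772225.
Overall factor 1.34772225, i.e. 34.77%.

34.77%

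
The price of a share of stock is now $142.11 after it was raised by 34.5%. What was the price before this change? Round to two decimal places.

$105.66

The overall multiplier applied was 1.345.
So the original price was $142.11 ÷ 1.345 ≈ $105.66.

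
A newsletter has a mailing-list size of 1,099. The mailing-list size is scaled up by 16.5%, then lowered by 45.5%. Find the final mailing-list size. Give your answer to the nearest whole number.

698

Each change multiplies by a factor: 1.165 × 0.545 = 0.634925.
1,099 × 0.634925 = 697.782575 ≈ 698.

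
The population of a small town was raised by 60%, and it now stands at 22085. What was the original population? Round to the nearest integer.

The overall multiplier applied was 1.6.
So the original population was 22085 ÷ 1.6 ≈ 13803.

13803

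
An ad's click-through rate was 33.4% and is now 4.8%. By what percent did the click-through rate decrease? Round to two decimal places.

The change is 4.8 − 33.4 = -28.6 percentage points.
Relative to the original 33.4%, that is -28.6 ÷ 33.4 ≈ -85.63%.
So the click-through rate fell by 85.63%.

85.63%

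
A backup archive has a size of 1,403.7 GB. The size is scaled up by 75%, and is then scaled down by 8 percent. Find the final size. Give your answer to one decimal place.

2,260.0 GB

Apply the 75% increase: 1,403.7 × 1.75 = 2456.475.
Apply the 8% decrease: 2456.475 × 0.92 = 2259.957 ≈ 2,260.0.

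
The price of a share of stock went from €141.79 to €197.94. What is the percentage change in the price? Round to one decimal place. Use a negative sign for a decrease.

39.6%

Change: €197.94 − €141.79 = €56.15.
Relative to the original: €56.15 ÷ €141.79 ≈ 39.6%.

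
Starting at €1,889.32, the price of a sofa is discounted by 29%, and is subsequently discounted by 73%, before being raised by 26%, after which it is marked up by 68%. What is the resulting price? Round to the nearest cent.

€766.67

Each change multiplies by a factor: 0.71 × 0.27 × 1.26 × 1.68 = 0.40579056.
€1,889.32 × 0.40579056 = €766.6682208192 ≈ €766.67.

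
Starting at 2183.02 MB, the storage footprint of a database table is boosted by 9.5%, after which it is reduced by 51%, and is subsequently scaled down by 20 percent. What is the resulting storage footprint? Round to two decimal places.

Each change multiplies by a factor: 1.095 × 0.49 × 0.8 = 0.42924.
2183.02 × 0.42924 = 937.0395048 ≈ 937.04.

937.04 MB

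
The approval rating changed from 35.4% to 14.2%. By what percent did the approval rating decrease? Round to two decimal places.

The change is 14.2 − 35.4 = -21.2 percentage points.
Relative to the original 35.4%, that is -21.2 ÷ 35.4 ≈ -59.89%.
So the approval rating fell by 59.89%.

59.89%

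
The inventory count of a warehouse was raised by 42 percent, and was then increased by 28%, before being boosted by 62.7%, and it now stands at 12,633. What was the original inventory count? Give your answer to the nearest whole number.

Undoing the 62.7% increase: 12,633 ÷ 1.627 ≈ 7764.597419.
Undoing the 28% increase: 7764.597419 ÷ 1.28 ≈ 6066.091734.
Undoing the 42% increase: 6066.091734 ÷ 1.42 ≈ 4,272.

4,272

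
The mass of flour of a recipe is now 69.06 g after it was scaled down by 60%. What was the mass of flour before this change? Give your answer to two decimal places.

172.65 g

The overall multiplier applied was 0.4.
So the original mass of flour was 69.06 ÷ 0.4 = 172.65 g.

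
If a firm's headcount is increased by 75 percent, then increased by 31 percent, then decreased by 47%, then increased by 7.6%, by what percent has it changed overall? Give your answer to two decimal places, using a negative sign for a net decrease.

The combined multiplier is 1.75 × 1.31 × 0.53 × 1.076 = 1.3073669.
That corresponds to an increase of 30.74%.

30.74%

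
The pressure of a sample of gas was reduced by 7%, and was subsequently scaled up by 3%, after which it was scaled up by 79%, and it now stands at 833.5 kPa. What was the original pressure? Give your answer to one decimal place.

486.1 kPa

The overall multiplier applied was 0.93 × 1.03 × 1.79 = 1.714641.
So the original pressure was 833.5 ÷ 1.714641 ≈ 486.1 kPa.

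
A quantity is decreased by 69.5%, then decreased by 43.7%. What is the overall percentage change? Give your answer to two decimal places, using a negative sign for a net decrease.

The combined multiplier is 0.305 × 0.563 = 0.171715.
That corresponds to a decrease of 82.83%.

-82.83%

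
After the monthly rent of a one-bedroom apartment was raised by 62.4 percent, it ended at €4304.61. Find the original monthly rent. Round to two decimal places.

€2650.62

The overall multiplier applied was 1.624.
So the original monthly rent was €4304.61 ÷ 1.624 ≈ €2650.62.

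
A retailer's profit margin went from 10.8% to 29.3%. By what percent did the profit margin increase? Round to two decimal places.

171.30%

The change is 29.3 − 10.8 = 18.5 percentage points.
Relative to the original 10.8%, that is 18.5 ÷ 10.8 ≈ 171.30%.
So the profit margin rose by 171.30%.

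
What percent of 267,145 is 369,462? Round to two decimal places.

369,462 ÷ 267,145 ≈ 138.30%.

138.30%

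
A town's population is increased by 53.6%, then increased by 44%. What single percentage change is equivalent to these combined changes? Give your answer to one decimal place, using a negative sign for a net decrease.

A 53.6% increase multiplies by 1.536.
Then a 44% increase: 1.536 × 1.44 = 2.21184.
Overall factor 2.21184, i.e. 121.2%.

121.2%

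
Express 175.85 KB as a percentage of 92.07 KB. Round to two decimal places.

175.85 KB ÷ 92.07 KB ≈ 191.00%.

191.00%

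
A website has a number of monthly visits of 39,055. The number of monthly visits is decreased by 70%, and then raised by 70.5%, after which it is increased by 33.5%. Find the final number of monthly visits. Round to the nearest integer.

26,669

Apply the 70% decrease: 39,055 × 0.3 = 11716.5.
Apply the 70.5% increase: 11716.5 × 1.705 = 19976.6325.
After the 33.5% increase: 19976.6325 × 1.335 = 26668.8043875 ≈ 26,669.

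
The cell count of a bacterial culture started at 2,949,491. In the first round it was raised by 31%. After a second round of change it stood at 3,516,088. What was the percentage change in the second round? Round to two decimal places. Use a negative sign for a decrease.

-9.00%

After the first round: 2,949,491 × 1.31 = 3863833.21.
Second-round multiplier: 3,516,088 ÷ 3863833.21 ≈ 0.91.
That is a change of -9.00%.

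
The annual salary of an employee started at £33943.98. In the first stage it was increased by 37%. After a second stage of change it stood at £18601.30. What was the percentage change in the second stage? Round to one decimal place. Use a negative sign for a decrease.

-60.0%

After the first stage: £33943.98 × 1.37 = £46503.2526.
Second-stage multiplier: £18601.30 ÷ £46503.2526 ≈ 0.4.
That is a change of -60.0%.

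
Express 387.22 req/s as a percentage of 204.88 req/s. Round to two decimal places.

387.22 req/s ÷ 204.88 req/s ≈ 189.00%.

189.00%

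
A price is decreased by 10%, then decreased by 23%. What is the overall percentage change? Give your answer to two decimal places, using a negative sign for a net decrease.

The combined multiplier is 0.9 × 0.77 = 0.693.
That corresponds to a decrease of 30.70%.

-30.70%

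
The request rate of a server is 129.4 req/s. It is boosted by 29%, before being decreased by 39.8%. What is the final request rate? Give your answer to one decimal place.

After the 29% increase: 129.4 × 1.29 = 166.926.
After the 39.8% decrease: 166.926 × 0.602 = 100.489452 ≈ 100.5.

100.5 req/s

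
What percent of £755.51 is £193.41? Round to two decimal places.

25.60%

£193.41 ÷ £755.51 ≈ 25.60%.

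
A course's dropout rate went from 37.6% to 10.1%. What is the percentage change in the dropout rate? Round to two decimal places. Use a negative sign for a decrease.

The change is 10.1 − 37.6 = -27.5 percentage points.
Relative to the original 37.6%, that is -27.5 ÷ 37.6 ≈ -73.14%.

-73.14%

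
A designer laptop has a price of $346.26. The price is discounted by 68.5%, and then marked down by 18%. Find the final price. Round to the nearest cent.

Apply the 68.5% decrease: $346.26 × 0.315 = $109.0719.
After the 18% decrease: $109.0719 × 0.82 = $89.438958 ≈ $89.44.

$89.44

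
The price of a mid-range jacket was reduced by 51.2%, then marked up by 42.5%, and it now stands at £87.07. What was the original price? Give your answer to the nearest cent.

£125.21

Undoing the 42.5% increase: £87.07 ÷ 1.425 ≈ £61.101754.
Undoing the 51.2% decrease: £61.101754 ÷ 0.488 ≈ £125.21.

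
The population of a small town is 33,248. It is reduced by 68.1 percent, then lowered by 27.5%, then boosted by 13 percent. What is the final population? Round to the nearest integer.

8,689

Each change multiplies by a factor: 0.319 × 0.725 × 1.13 = 0.26134075.
33,248 × 0.26134075 = 8689.057256 ≈ 8,689.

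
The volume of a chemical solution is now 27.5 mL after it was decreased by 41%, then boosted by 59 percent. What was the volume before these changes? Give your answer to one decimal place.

29.3 mL

Undoing the 59% increase: 27.5 ÷ 1.59 ≈ 17.295597.
Undoing the 41% decrease: 17.295597 ÷ 0.59 ≈ 29.3 mL.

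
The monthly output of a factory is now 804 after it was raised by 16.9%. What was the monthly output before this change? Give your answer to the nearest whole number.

688

The overall multiplier applied was 1.169.
So the original monthly output was 804 ÷ 1.169 ≈ 688.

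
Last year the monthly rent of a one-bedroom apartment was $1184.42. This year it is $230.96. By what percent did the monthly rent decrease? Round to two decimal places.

80.50%

Change: $230.96 − $1184.42 = -$953.46.
Relative to the original: -$953.46 ÷ $1184.42 ≈ -80.50%.
So the monthly rent decreased by 80.50%.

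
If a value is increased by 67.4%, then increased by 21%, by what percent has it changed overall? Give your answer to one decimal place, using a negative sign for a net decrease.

A 67.4% increase multiplies by 1.674.
Then a 21% increase: 1.674 × 1.21 = 2.02554.
Overall factor 2.02554, i.e. 102.6%.

102.6%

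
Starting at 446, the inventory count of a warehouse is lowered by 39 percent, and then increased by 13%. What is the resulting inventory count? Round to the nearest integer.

307

Each change multiplies by a factor: 0.61 × 1.13 = 0.6893.
446 × 0.6893 = 307.4278 ≈ 307.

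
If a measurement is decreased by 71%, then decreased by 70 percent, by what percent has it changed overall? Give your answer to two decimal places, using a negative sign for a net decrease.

-91.30%

A 71% decrease multiplies by 0.29.
Then a 70% decrease: 0.29 × 0.3 = 0.087.
Overall factor 0.087, i.e. -91.30%.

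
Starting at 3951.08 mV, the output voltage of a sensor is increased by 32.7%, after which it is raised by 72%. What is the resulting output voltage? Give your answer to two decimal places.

9018.10 mV

Each change multiplies by a factor: 1.327 × 1.72 = 2.28244.
3951.08 × 2.28244 = 9018.1030352 ≈ 9018.10.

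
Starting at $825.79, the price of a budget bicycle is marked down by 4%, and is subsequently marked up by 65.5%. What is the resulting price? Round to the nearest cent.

Apply the 4% decrease: $825.79 × 0.96 = $792.7584.
After the 65.5% increase: $792.7584 × 1.655 = $1312.015152 ≈ $1312.02.

$1312.02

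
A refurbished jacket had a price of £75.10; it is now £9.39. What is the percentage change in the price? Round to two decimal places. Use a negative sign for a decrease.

Change: £9.39 − £75.10 = -£65.71.
Relative to the original: -£65.71 ÷ £75.10 ≈ -87.50%.

-87.50%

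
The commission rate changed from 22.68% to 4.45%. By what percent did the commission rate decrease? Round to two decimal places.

The change is 4.45 − 22.68 = -18.23 percentage points.
Relative to the original 22.68%, that is -18.23 ÷ 22.68 ≈ -80.38%.
So the commission rate fell by 80.38%.

80.38%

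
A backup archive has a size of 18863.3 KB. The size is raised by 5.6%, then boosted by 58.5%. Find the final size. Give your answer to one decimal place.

5.6% increase: 18863.3 × 1.056 = 19919.6448.
Apply the 58.5% increase: 19919.6448 × 1.585 = 31572.637008 ≈ 31572.6.

31572.6 KB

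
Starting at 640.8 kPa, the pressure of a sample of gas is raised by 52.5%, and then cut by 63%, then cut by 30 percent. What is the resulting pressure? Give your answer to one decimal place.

253.1 kPa

52.5% increase: 640.8 × 1.525 = 977.22.
63% decrease: 977.22 × 0.37 = 361.5714.
Apply the 30% decrease: 361.5714 × 0.7 = 253.09998 ≈ 253.1.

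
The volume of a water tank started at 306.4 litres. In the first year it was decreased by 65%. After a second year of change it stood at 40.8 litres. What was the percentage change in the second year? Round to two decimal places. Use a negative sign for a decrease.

-61.95%

After the first year: 306.4 × 0.35 = 107.24.
Second-year multiplier: 40.8 ÷ 107.24 ≈ 0.380455.
That is a change of -61.95%.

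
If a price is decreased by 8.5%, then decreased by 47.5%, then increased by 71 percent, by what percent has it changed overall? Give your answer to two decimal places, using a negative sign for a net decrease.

-17.86%

The combined multiplier is 0.915 × 0.525 × 1.71 = 0.82144125.
That corresponds to a decrease of 17.86%.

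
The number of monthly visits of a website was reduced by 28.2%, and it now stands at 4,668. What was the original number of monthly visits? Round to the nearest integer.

6,501

The overall multiplier applied was 0.718.
So the original number of monthly visits was 4,668 ÷ 0.718 ≈ 6,501.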